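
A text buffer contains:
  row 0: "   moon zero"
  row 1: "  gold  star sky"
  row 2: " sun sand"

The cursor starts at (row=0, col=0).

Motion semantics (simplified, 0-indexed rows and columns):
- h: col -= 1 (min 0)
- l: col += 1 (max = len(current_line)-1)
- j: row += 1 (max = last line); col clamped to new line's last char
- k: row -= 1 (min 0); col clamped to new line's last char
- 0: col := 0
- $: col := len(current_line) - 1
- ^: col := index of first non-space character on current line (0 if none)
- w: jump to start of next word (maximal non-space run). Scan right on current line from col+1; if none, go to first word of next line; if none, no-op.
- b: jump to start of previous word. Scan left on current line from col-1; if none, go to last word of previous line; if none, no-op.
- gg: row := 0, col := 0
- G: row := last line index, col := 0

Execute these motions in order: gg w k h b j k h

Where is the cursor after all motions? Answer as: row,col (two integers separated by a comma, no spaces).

After 1 (gg): row=0 col=0 char='_'
After 2 (w): row=0 col=3 char='m'
After 3 (k): row=0 col=3 char='m'
After 4 (h): row=0 col=2 char='_'
After 5 (b): row=0 col=2 char='_'
After 6 (j): row=1 col=2 char='g'
After 7 (k): row=0 col=2 char='_'
After 8 (h): row=0 col=1 char='_'

Answer: 0,1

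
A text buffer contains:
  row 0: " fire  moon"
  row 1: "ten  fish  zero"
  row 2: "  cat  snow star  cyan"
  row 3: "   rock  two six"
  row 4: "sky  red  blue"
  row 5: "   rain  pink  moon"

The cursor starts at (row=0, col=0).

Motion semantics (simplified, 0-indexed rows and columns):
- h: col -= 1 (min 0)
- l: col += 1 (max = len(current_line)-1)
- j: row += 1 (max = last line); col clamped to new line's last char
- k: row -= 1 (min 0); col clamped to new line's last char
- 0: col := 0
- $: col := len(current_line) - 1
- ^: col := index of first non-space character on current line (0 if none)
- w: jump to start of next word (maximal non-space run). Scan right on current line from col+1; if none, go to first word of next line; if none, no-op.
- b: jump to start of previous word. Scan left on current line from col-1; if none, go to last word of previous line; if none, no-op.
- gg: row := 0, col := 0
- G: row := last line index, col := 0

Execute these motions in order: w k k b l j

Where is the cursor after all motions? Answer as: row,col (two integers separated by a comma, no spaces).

Answer: 1,2

Derivation:
After 1 (w): row=0 col=1 char='f'
After 2 (k): row=0 col=1 char='f'
After 3 (k): row=0 col=1 char='f'
After 4 (b): row=0 col=1 char='f'
After 5 (l): row=0 col=2 char='i'
After 6 (j): row=1 col=2 char='n'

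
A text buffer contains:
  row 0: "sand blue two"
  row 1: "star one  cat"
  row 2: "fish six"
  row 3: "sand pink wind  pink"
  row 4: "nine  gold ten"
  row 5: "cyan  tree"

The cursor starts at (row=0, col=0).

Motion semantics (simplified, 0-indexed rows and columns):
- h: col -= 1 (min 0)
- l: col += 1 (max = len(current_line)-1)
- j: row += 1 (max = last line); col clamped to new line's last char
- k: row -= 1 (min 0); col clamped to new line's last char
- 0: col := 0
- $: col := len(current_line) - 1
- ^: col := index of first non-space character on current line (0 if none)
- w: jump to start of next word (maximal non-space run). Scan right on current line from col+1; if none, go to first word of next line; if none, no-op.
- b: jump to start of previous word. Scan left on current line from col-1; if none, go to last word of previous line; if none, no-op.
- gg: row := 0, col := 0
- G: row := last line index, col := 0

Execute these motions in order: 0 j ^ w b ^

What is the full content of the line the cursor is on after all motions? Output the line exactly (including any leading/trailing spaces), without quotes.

Answer: star one  cat

Derivation:
After 1 (0): row=0 col=0 char='s'
After 2 (j): row=1 col=0 char='s'
After 3 (^): row=1 col=0 char='s'
After 4 (w): row=1 col=5 char='o'
After 5 (b): row=1 col=0 char='s'
After 6 (^): row=1 col=0 char='s'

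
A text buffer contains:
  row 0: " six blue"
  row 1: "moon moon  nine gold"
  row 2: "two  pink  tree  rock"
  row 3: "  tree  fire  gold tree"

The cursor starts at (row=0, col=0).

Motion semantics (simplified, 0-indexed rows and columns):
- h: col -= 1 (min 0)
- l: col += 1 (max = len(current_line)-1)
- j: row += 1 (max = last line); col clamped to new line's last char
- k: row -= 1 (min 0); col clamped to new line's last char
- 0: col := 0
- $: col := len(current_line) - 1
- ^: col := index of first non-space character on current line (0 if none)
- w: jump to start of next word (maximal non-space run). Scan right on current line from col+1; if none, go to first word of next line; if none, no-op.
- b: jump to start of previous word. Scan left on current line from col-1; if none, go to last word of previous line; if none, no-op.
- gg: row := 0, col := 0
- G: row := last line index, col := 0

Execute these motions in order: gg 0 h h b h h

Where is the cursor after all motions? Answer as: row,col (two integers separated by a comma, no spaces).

After 1 (gg): row=0 col=0 char='_'
After 2 (0): row=0 col=0 char='_'
After 3 (h): row=0 col=0 char='_'
After 4 (h): row=0 col=0 char='_'
After 5 (b): row=0 col=0 char='_'
After 6 (h): row=0 col=0 char='_'
After 7 (h): row=0 col=0 char='_'

Answer: 0,0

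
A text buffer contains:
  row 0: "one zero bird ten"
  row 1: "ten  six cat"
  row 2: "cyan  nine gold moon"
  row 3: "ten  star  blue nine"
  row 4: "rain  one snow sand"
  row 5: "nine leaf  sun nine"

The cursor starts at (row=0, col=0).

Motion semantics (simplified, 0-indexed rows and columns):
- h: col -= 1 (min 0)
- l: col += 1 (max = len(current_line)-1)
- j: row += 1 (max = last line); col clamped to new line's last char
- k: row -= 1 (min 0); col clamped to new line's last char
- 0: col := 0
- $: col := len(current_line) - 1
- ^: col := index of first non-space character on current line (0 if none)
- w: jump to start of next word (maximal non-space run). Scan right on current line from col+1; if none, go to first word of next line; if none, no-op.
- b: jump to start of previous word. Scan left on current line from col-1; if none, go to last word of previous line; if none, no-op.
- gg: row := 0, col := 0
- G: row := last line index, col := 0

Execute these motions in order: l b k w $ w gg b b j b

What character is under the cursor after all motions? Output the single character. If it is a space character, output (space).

After 1 (l): row=0 col=1 char='n'
After 2 (b): row=0 col=0 char='o'
After 3 (k): row=0 col=0 char='o'
After 4 (w): row=0 col=4 char='z'
After 5 ($): row=0 col=16 char='n'
After 6 (w): row=1 col=0 char='t'
After 7 (gg): row=0 col=0 char='o'
After 8 (b): row=0 col=0 char='o'
After 9 (b): row=0 col=0 char='o'
After 10 (j): row=1 col=0 char='t'
After 11 (b): row=0 col=14 char='t'

Answer: t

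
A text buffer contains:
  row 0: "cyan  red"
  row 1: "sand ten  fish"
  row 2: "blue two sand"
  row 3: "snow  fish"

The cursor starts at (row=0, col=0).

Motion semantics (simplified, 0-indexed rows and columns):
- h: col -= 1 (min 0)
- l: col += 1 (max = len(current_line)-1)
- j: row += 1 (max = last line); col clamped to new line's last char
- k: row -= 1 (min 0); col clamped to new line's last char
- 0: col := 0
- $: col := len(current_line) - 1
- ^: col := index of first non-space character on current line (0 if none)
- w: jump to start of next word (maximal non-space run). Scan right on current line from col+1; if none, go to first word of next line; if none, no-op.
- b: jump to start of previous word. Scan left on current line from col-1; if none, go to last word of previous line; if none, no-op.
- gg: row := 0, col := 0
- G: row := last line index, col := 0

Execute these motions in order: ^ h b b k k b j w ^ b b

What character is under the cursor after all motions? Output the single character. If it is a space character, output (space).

After 1 (^): row=0 col=0 char='c'
After 2 (h): row=0 col=0 char='c'
After 3 (b): row=0 col=0 char='c'
After 4 (b): row=0 col=0 char='c'
After 5 (k): row=0 col=0 char='c'
After 6 (k): row=0 col=0 char='c'
After 7 (b): row=0 col=0 char='c'
After 8 (j): row=1 col=0 char='s'
After 9 (w): row=1 col=5 char='t'
After 10 (^): row=1 col=0 char='s'
After 11 (b): row=0 col=6 char='r'
After 12 (b): row=0 col=0 char='c'

Answer: c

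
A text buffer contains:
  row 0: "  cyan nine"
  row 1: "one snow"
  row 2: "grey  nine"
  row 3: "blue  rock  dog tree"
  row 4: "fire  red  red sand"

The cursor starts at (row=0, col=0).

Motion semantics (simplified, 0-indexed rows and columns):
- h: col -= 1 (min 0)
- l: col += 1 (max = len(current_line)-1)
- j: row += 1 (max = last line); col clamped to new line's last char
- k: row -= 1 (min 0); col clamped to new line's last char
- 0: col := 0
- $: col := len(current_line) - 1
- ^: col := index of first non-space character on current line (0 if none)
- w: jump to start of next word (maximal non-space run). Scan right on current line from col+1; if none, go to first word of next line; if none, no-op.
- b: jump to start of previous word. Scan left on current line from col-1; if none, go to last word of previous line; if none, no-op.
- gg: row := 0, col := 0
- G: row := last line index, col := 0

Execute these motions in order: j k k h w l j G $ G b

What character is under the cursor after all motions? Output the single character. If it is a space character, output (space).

Answer: t

Derivation:
After 1 (j): row=1 col=0 char='o'
After 2 (k): row=0 col=0 char='_'
After 3 (k): row=0 col=0 char='_'
After 4 (h): row=0 col=0 char='_'
After 5 (w): row=0 col=2 char='c'
After 6 (l): row=0 col=3 char='y'
After 7 (j): row=1 col=3 char='_'
After 8 (G): row=4 col=0 char='f'
After 9 ($): row=4 col=18 char='d'
After 10 (G): row=4 col=0 char='f'
After 11 (b): row=3 col=16 char='t'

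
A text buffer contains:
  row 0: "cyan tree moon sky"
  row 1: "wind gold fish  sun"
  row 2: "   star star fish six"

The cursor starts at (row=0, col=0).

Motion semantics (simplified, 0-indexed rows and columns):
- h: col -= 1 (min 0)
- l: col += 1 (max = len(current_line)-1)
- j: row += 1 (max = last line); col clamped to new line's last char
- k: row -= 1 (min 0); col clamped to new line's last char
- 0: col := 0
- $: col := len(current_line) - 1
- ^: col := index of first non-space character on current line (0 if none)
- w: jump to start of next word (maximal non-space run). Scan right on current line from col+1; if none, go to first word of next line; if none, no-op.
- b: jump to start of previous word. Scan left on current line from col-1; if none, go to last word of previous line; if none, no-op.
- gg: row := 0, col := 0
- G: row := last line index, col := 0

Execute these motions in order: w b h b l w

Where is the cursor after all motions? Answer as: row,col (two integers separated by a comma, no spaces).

After 1 (w): row=0 col=5 char='t'
After 2 (b): row=0 col=0 char='c'
After 3 (h): row=0 col=0 char='c'
After 4 (b): row=0 col=0 char='c'
After 5 (l): row=0 col=1 char='y'
After 6 (w): row=0 col=5 char='t'

Answer: 0,5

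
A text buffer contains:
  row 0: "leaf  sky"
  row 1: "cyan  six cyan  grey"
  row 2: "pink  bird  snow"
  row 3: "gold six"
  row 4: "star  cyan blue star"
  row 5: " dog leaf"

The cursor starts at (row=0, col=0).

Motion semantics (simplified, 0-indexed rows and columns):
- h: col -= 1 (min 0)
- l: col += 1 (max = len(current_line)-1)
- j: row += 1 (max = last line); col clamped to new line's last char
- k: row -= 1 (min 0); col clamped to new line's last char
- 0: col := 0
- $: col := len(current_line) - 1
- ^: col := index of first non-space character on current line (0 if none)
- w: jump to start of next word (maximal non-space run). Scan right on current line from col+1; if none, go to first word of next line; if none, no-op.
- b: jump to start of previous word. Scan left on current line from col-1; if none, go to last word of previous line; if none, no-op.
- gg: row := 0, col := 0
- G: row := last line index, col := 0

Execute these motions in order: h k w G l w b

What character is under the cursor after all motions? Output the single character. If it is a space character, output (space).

After 1 (h): row=0 col=0 char='l'
After 2 (k): row=0 col=0 char='l'
After 3 (w): row=0 col=6 char='s'
After 4 (G): row=5 col=0 char='_'
After 5 (l): row=5 col=1 char='d'
After 6 (w): row=5 col=5 char='l'
After 7 (b): row=5 col=1 char='d'

Answer: d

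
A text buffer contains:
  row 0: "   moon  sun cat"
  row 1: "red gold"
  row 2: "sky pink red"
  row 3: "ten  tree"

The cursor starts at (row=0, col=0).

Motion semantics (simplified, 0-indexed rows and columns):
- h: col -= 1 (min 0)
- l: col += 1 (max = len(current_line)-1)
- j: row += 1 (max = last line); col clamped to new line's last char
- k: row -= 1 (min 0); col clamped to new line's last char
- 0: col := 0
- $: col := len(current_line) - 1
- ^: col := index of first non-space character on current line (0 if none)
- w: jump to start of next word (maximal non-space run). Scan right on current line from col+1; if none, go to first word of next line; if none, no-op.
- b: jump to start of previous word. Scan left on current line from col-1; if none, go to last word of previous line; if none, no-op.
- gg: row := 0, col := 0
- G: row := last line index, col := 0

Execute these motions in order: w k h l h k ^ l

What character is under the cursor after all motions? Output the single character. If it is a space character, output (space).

After 1 (w): row=0 col=3 char='m'
After 2 (k): row=0 col=3 char='m'
After 3 (h): row=0 col=2 char='_'
After 4 (l): row=0 col=3 char='m'
After 5 (h): row=0 col=2 char='_'
After 6 (k): row=0 col=2 char='_'
After 7 (^): row=0 col=3 char='m'
After 8 (l): row=0 col=4 char='o'

Answer: o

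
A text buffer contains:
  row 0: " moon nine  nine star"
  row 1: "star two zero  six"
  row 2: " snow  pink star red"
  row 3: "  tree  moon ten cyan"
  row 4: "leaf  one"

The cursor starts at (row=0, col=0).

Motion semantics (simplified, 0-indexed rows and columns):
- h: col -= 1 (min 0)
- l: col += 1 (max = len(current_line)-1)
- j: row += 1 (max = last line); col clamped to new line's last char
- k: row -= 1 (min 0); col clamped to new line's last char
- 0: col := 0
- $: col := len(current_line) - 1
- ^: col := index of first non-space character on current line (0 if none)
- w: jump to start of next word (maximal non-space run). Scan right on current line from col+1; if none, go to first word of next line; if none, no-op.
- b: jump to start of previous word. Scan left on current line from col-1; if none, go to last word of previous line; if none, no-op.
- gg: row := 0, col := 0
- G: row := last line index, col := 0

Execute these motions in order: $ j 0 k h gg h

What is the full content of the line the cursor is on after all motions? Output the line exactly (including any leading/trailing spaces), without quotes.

Answer:  moon nine  nine star

Derivation:
After 1 ($): row=0 col=20 char='r'
After 2 (j): row=1 col=17 char='x'
After 3 (0): row=1 col=0 char='s'
After 4 (k): row=0 col=0 char='_'
After 5 (h): row=0 col=0 char='_'
After 6 (gg): row=0 col=0 char='_'
After 7 (h): row=0 col=0 char='_'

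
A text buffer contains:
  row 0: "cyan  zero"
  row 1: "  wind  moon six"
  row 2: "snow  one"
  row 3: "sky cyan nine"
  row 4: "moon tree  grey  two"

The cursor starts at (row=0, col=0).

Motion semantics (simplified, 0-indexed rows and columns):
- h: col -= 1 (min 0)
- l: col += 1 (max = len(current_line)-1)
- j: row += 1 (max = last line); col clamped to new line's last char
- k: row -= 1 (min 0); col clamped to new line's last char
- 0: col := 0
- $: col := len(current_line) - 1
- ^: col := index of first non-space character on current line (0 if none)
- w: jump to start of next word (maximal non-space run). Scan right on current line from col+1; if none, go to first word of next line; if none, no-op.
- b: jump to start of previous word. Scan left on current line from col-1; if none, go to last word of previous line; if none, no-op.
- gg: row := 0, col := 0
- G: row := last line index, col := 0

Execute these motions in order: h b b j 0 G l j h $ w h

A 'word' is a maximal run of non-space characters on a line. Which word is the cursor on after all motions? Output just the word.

Answer: two

Derivation:
After 1 (h): row=0 col=0 char='c'
After 2 (b): row=0 col=0 char='c'
After 3 (b): row=0 col=0 char='c'
After 4 (j): row=1 col=0 char='_'
After 5 (0): row=1 col=0 char='_'
After 6 (G): row=4 col=0 char='m'
After 7 (l): row=4 col=1 char='o'
After 8 (j): row=4 col=1 char='o'
After 9 (h): row=4 col=0 char='m'
After 10 ($): row=4 col=19 char='o'
After 11 (w): row=4 col=19 char='o'
After 12 (h): row=4 col=18 char='w'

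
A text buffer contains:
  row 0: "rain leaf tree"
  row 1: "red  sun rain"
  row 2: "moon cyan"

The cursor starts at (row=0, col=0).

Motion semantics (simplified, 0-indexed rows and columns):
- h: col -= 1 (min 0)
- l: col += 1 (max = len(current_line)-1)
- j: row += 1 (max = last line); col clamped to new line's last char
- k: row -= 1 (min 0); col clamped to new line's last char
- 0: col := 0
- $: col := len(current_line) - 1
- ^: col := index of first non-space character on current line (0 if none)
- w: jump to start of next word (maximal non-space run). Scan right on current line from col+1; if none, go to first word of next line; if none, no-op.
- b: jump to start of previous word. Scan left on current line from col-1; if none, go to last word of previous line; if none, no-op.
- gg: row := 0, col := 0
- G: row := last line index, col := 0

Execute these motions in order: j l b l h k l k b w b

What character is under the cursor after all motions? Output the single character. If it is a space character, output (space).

After 1 (j): row=1 col=0 char='r'
After 2 (l): row=1 col=1 char='e'
After 3 (b): row=1 col=0 char='r'
After 4 (l): row=1 col=1 char='e'
After 5 (h): row=1 col=0 char='r'
After 6 (k): row=0 col=0 char='r'
After 7 (l): row=0 col=1 char='a'
After 8 (k): row=0 col=1 char='a'
After 9 (b): row=0 col=0 char='r'
After 10 (w): row=0 col=5 char='l'
After 11 (b): row=0 col=0 char='r'

Answer: r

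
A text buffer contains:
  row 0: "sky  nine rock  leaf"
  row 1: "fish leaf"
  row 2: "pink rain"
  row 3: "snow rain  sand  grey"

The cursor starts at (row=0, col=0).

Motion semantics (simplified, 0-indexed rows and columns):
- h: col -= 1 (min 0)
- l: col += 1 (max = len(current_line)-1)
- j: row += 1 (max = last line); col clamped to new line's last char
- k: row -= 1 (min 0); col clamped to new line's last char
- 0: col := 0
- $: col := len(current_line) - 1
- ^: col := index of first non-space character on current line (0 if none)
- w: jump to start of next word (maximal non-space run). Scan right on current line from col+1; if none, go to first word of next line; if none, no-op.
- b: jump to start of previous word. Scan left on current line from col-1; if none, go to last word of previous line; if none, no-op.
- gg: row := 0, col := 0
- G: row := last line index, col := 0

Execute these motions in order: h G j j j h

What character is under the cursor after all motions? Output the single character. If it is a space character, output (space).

After 1 (h): row=0 col=0 char='s'
After 2 (G): row=3 col=0 char='s'
After 3 (j): row=3 col=0 char='s'
After 4 (j): row=3 col=0 char='s'
After 5 (j): row=3 col=0 char='s'
After 6 (h): row=3 col=0 char='s'

Answer: s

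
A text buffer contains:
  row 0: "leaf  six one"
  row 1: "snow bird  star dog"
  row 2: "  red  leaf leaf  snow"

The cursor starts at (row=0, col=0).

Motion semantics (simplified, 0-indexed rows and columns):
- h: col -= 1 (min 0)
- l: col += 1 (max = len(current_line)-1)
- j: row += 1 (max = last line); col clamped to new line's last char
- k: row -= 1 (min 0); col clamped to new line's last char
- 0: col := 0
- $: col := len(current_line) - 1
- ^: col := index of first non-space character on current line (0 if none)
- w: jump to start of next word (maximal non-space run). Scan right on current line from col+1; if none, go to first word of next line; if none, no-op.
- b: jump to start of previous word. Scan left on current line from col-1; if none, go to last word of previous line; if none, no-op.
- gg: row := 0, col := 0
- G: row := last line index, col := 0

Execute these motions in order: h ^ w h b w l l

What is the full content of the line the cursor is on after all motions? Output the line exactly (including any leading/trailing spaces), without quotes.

After 1 (h): row=0 col=0 char='l'
After 2 (^): row=0 col=0 char='l'
After 3 (w): row=0 col=6 char='s'
After 4 (h): row=0 col=5 char='_'
After 5 (b): row=0 col=0 char='l'
After 6 (w): row=0 col=6 char='s'
After 7 (l): row=0 col=7 char='i'
After 8 (l): row=0 col=8 char='x'

Answer: leaf  six one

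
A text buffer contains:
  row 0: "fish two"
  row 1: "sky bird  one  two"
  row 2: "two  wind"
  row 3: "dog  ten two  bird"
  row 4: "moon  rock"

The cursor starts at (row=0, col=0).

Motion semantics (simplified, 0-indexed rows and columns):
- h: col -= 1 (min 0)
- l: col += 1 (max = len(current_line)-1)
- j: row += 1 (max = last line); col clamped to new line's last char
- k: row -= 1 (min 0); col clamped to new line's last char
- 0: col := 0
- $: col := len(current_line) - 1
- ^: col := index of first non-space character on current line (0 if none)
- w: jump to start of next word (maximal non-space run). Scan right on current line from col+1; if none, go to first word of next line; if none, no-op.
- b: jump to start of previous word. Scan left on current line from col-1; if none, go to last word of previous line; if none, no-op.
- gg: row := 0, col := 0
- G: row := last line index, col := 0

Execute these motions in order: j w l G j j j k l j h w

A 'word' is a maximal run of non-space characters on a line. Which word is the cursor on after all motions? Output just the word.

After 1 (j): row=1 col=0 char='s'
After 2 (w): row=1 col=4 char='b'
After 3 (l): row=1 col=5 char='i'
After 4 (G): row=4 col=0 char='m'
After 5 (j): row=4 col=0 char='m'
After 6 (j): row=4 col=0 char='m'
After 7 (j): row=4 col=0 char='m'
After 8 (k): row=3 col=0 char='d'
After 9 (l): row=3 col=1 char='o'
After 10 (j): row=4 col=1 char='o'
After 11 (h): row=4 col=0 char='m'
After 12 (w): row=4 col=6 char='r'

Answer: rock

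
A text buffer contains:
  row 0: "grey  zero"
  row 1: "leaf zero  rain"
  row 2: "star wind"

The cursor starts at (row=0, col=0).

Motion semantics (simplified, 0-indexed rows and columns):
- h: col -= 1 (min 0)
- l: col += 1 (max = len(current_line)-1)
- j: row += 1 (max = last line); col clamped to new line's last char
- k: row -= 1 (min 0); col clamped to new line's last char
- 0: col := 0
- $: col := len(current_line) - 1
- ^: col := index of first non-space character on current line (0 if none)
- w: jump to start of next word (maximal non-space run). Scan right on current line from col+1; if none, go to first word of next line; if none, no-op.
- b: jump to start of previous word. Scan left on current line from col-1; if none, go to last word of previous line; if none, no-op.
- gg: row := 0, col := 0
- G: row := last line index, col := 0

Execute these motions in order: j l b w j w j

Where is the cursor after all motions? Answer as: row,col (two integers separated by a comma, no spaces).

After 1 (j): row=1 col=0 char='l'
After 2 (l): row=1 col=1 char='e'
After 3 (b): row=1 col=0 char='l'
After 4 (w): row=1 col=5 char='z'
After 5 (j): row=2 col=5 char='w'
After 6 (w): row=2 col=5 char='w'
After 7 (j): row=2 col=5 char='w'

Answer: 2,5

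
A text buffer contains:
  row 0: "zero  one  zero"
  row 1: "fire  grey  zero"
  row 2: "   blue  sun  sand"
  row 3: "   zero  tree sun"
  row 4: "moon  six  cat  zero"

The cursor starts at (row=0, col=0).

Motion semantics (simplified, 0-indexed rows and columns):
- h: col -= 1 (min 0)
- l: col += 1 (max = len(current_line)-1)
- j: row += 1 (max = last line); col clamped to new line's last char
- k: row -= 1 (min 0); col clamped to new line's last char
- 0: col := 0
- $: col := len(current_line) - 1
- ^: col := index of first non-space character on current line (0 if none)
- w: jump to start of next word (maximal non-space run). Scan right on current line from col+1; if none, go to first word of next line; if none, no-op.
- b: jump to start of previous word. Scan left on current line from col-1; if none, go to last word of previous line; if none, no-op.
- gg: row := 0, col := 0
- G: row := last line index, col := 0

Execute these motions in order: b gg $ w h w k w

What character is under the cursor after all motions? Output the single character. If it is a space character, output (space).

After 1 (b): row=0 col=0 char='z'
After 2 (gg): row=0 col=0 char='z'
After 3 ($): row=0 col=14 char='o'
After 4 (w): row=1 col=0 char='f'
After 5 (h): row=1 col=0 char='f'
After 6 (w): row=1 col=6 char='g'
After 7 (k): row=0 col=6 char='o'
After 8 (w): row=0 col=11 char='z'

Answer: z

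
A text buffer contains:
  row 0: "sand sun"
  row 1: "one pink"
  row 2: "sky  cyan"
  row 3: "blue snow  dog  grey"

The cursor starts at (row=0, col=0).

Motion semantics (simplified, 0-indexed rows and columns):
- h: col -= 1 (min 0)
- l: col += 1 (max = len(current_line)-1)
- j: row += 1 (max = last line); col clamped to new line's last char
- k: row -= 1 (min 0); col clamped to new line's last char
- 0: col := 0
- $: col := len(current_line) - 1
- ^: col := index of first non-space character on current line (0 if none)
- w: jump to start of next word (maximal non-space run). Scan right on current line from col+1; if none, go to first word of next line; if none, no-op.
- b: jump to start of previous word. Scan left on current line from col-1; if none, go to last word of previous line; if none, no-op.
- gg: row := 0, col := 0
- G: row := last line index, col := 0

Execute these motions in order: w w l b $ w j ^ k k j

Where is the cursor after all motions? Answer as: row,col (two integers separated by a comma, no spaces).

After 1 (w): row=0 col=5 char='s'
After 2 (w): row=1 col=0 char='o'
After 3 (l): row=1 col=1 char='n'
After 4 (b): row=1 col=0 char='o'
After 5 ($): row=1 col=7 char='k'
After 6 (w): row=2 col=0 char='s'
After 7 (j): row=3 col=0 char='b'
After 8 (^): row=3 col=0 char='b'
After 9 (k): row=2 col=0 char='s'
After 10 (k): row=1 col=0 char='o'
After 11 (j): row=2 col=0 char='s'

Answer: 2,0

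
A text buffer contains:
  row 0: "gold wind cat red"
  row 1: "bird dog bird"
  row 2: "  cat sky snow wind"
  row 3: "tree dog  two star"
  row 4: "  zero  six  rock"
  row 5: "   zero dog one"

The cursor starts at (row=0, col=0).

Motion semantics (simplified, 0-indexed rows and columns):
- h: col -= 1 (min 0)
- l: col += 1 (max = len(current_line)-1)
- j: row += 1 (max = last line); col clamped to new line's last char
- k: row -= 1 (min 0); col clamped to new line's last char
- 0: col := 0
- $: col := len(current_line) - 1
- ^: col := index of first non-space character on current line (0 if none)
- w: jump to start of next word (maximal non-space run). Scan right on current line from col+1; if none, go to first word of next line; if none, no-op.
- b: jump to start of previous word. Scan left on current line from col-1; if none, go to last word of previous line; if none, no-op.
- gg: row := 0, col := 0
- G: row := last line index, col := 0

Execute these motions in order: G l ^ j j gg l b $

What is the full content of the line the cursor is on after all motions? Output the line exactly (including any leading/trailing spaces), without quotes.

After 1 (G): row=5 col=0 char='_'
After 2 (l): row=5 col=1 char='_'
After 3 (^): row=5 col=3 char='z'
After 4 (j): row=5 col=3 char='z'
After 5 (j): row=5 col=3 char='z'
After 6 (gg): row=0 col=0 char='g'
After 7 (l): row=0 col=1 char='o'
After 8 (b): row=0 col=0 char='g'
After 9 ($): row=0 col=16 char='d'

Answer: gold wind cat red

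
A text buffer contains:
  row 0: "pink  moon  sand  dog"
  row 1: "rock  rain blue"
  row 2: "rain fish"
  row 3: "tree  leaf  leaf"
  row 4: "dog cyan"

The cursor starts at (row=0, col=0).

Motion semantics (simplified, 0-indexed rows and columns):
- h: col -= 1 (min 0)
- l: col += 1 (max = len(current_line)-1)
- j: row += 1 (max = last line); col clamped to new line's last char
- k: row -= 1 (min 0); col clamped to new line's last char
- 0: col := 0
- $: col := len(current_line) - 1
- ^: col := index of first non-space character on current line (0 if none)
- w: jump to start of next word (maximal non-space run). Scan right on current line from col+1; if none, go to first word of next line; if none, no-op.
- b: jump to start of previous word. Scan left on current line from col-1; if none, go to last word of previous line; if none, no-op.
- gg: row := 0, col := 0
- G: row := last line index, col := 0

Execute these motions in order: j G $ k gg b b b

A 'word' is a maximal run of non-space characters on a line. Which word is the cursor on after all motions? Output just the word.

After 1 (j): row=1 col=0 char='r'
After 2 (G): row=4 col=0 char='d'
After 3 ($): row=4 col=7 char='n'
After 4 (k): row=3 col=7 char='e'
After 5 (gg): row=0 col=0 char='p'
After 6 (b): row=0 col=0 char='p'
After 7 (b): row=0 col=0 char='p'
After 8 (b): row=0 col=0 char='p'

Answer: pink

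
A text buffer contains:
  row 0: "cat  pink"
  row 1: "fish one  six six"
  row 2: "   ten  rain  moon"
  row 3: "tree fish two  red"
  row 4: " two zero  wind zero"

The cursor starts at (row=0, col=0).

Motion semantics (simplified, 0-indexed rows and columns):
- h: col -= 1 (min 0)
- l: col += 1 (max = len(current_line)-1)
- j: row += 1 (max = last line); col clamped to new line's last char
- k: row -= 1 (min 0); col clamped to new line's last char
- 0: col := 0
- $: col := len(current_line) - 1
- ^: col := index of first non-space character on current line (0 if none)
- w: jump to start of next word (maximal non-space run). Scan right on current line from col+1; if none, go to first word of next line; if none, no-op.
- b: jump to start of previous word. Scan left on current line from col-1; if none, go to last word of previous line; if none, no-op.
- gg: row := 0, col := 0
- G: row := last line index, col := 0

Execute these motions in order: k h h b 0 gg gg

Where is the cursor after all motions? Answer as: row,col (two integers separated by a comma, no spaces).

After 1 (k): row=0 col=0 char='c'
After 2 (h): row=0 col=0 char='c'
After 3 (h): row=0 col=0 char='c'
After 4 (b): row=0 col=0 char='c'
After 5 (0): row=0 col=0 char='c'
After 6 (gg): row=0 col=0 char='c'
After 7 (gg): row=0 col=0 char='c'

Answer: 0,0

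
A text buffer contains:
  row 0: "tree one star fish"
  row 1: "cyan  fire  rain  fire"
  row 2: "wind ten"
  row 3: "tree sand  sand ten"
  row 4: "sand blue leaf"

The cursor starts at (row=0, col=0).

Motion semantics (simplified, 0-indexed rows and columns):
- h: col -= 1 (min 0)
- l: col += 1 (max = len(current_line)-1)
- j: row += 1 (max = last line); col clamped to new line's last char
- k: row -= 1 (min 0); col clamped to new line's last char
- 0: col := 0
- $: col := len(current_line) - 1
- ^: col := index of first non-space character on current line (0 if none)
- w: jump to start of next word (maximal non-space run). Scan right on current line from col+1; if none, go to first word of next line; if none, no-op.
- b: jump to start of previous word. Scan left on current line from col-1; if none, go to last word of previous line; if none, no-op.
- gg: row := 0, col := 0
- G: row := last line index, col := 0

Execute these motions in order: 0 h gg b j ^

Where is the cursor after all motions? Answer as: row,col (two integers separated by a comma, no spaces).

After 1 (0): row=0 col=0 char='t'
After 2 (h): row=0 col=0 char='t'
After 3 (gg): row=0 col=0 char='t'
After 4 (b): row=0 col=0 char='t'
After 5 (j): row=1 col=0 char='c'
After 6 (^): row=1 col=0 char='c'

Answer: 1,0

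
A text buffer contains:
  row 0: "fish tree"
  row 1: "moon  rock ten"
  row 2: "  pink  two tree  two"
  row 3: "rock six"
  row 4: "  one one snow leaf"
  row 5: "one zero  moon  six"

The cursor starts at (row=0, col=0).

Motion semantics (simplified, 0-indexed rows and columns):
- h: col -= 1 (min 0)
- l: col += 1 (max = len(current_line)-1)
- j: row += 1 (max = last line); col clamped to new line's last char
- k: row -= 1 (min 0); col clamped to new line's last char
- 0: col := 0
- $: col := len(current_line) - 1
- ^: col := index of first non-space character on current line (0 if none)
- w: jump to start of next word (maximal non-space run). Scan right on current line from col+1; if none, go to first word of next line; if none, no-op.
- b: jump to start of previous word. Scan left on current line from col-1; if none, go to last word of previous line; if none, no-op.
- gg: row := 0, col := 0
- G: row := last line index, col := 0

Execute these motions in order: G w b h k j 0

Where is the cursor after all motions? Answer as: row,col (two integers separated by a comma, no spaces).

Answer: 5,0

Derivation:
After 1 (G): row=5 col=0 char='o'
After 2 (w): row=5 col=4 char='z'
After 3 (b): row=5 col=0 char='o'
After 4 (h): row=5 col=0 char='o'
After 5 (k): row=4 col=0 char='_'
After 6 (j): row=5 col=0 char='o'
After 7 (0): row=5 col=0 char='o'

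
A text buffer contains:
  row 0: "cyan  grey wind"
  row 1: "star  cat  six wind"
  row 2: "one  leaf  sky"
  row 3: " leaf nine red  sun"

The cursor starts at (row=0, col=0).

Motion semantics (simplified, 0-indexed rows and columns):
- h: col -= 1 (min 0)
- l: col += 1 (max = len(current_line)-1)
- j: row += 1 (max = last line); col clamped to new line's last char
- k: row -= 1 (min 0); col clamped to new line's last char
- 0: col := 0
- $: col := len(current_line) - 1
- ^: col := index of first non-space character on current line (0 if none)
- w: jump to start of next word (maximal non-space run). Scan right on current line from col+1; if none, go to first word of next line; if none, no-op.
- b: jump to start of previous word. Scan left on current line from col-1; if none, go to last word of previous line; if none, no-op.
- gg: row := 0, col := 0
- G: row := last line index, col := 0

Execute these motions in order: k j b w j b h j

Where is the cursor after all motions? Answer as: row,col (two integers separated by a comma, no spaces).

After 1 (k): row=0 col=0 char='c'
After 2 (j): row=1 col=0 char='s'
After 3 (b): row=0 col=11 char='w'
After 4 (w): row=1 col=0 char='s'
After 5 (j): row=2 col=0 char='o'
After 6 (b): row=1 col=15 char='w'
After 7 (h): row=1 col=14 char='_'
After 8 (j): row=2 col=13 char='y'

Answer: 2,13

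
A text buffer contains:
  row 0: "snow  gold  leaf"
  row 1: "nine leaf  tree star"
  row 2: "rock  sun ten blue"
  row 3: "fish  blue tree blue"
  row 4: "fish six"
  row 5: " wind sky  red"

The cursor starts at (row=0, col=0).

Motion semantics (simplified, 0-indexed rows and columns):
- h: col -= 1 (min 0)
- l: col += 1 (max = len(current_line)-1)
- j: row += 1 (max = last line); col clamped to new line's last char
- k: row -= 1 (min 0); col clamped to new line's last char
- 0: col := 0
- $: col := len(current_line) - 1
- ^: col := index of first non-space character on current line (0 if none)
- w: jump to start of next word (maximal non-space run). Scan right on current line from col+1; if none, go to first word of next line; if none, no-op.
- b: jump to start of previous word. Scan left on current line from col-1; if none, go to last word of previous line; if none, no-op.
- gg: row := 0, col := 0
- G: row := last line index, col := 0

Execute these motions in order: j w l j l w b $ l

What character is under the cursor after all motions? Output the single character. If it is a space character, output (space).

After 1 (j): row=1 col=0 char='n'
After 2 (w): row=1 col=5 char='l'
After 3 (l): row=1 col=6 char='e'
After 4 (j): row=2 col=6 char='s'
After 5 (l): row=2 col=7 char='u'
After 6 (w): row=2 col=10 char='t'
After 7 (b): row=2 col=6 char='s'
After 8 ($): row=2 col=17 char='e'
After 9 (l): row=2 col=17 char='e'

Answer: e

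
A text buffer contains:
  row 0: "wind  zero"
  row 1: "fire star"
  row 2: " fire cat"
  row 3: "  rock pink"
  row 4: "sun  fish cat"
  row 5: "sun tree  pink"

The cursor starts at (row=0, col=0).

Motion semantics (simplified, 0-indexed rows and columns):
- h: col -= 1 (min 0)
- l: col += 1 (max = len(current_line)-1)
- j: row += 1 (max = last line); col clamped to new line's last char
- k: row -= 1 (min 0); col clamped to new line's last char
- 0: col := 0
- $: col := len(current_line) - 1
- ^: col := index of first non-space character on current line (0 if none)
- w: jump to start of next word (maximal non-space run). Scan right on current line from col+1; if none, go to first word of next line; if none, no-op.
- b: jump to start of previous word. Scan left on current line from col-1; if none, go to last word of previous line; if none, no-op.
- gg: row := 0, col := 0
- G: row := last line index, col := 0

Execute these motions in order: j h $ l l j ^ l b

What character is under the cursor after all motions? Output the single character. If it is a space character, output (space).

After 1 (j): row=1 col=0 char='f'
After 2 (h): row=1 col=0 char='f'
After 3 ($): row=1 col=8 char='r'
After 4 (l): row=1 col=8 char='r'
After 5 (l): row=1 col=8 char='r'
After 6 (j): row=2 col=8 char='t'
After 7 (^): row=2 col=1 char='f'
After 8 (l): row=2 col=2 char='i'
After 9 (b): row=2 col=1 char='f'

Answer: f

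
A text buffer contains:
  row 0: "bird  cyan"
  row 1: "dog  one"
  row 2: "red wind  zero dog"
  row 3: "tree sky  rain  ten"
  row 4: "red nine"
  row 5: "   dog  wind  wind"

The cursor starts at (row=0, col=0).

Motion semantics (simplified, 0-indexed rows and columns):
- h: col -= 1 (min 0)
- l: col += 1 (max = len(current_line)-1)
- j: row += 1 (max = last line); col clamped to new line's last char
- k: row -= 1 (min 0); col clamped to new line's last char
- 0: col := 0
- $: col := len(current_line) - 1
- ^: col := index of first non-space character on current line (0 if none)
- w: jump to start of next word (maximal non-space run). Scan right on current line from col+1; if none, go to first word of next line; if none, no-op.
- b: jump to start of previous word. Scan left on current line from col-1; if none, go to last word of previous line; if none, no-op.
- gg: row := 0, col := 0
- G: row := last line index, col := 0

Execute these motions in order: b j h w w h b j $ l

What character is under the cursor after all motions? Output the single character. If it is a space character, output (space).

Answer: g

Derivation:
After 1 (b): row=0 col=0 char='b'
After 2 (j): row=1 col=0 char='d'
After 3 (h): row=1 col=0 char='d'
After 4 (w): row=1 col=5 char='o'
After 5 (w): row=2 col=0 char='r'
After 6 (h): row=2 col=0 char='r'
After 7 (b): row=1 col=5 char='o'
After 8 (j): row=2 col=5 char='i'
After 9 ($): row=2 col=17 char='g'
After 10 (l): row=2 col=17 char='g'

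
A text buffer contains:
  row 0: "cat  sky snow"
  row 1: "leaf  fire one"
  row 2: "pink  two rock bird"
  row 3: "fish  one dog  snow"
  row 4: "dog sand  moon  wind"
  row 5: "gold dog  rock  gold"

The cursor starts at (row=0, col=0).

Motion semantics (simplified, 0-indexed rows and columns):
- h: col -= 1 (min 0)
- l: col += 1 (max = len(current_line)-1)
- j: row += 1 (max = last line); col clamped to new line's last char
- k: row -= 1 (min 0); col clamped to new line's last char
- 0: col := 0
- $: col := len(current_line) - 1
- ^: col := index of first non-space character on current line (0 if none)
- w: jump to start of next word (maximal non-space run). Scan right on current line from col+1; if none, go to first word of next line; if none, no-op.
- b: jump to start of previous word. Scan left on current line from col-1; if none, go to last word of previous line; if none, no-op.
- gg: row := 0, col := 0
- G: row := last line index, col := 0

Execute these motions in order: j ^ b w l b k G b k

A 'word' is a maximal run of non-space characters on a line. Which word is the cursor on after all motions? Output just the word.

Answer: snow

Derivation:
After 1 (j): row=1 col=0 char='l'
After 2 (^): row=1 col=0 char='l'
After 3 (b): row=0 col=9 char='s'
After 4 (w): row=1 col=0 char='l'
After 5 (l): row=1 col=1 char='e'
After 6 (b): row=1 col=0 char='l'
After 7 (k): row=0 col=0 char='c'
After 8 (G): row=5 col=0 char='g'
After 9 (b): row=4 col=16 char='w'
After 10 (k): row=3 col=16 char='n'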